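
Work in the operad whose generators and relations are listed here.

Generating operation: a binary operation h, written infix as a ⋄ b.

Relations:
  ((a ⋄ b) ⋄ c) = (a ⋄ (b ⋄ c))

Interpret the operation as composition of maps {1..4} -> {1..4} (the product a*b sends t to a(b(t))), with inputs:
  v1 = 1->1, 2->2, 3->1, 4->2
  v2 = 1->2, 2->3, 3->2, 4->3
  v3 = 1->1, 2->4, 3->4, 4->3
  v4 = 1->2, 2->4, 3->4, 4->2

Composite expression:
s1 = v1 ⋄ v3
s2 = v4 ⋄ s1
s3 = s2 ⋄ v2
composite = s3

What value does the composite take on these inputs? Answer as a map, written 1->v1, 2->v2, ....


1->4, 2->4, 3->4, 4->4

(v1 ⋄ v3) = 1->1, 2->2, 3->2, 4->1
(v4 ⋄ (v1 ⋄ v3)) = 1->2, 2->4, 3->4, 4->2
((v4 ⋄ (v1 ⋄ v3)) ⋄ v2) = 1->4, 2->4, 3->4, 4->4


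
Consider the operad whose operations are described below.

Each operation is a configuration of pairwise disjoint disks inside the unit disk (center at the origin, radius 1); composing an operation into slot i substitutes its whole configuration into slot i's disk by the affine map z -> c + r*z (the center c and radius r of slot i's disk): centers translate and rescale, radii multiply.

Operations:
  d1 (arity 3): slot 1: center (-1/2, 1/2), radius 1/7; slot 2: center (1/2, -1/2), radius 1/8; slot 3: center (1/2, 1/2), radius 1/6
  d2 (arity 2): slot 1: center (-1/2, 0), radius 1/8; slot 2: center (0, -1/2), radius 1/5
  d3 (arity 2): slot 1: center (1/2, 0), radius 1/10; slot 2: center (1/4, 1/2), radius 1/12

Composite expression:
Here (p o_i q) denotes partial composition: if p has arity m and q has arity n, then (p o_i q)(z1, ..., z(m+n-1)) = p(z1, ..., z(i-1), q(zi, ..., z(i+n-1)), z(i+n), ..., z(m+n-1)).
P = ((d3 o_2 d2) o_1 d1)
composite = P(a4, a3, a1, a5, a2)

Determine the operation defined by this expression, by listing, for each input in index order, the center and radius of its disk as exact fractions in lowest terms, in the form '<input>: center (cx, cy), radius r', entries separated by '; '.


a1: center (11/20, 1/20), radius 1/60; a2: center (1/4, 11/24), radius 1/60; a3: center (11/20, -1/20), radius 1/80; a4: center (9/20, 1/20), radius 1/70; a5: center (5/24, 1/2), radius 1/96

Follow each a-input down from d3: c' goes to c + r*c', radius to r*r'.
input a4: composing its 2 substitution steps yields center (9/20, 1/20), radius 1/70
input a3: composing its 2 substitution steps yields center (11/20, -1/20), radius 1/80
input a1: composing its 2 substitution steps yields center (11/20, 1/20), radius 1/60
input a5: composing its 2 substitution steps yields center (5/24, 1/2), radius 1/96
input a2: composing its 2 substitution steps yields center (1/4, 11/24), radius 1/60


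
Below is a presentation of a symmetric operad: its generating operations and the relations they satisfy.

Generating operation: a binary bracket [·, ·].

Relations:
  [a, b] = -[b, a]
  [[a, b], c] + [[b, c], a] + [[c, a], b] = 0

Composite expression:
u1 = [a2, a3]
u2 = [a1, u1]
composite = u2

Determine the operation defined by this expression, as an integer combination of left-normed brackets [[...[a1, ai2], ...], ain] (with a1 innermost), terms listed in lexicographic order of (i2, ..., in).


In the tensor algebra, words opening a1 carry the a1-anchored form.
Composite bracket: [a1, [a2, a3]]
Each bracket splits as ab - ba, giving 4 signed words (2^2 = 4).
Keep just the words that open with a1:
  word a1a2a3 has sign +1, contributing +[[a1, a2], a3]
  word a1a3a2 has sign -1, contributing -[[a1, a3], a2]

[[a1, a2], a3] - [[a1, a3], a2]


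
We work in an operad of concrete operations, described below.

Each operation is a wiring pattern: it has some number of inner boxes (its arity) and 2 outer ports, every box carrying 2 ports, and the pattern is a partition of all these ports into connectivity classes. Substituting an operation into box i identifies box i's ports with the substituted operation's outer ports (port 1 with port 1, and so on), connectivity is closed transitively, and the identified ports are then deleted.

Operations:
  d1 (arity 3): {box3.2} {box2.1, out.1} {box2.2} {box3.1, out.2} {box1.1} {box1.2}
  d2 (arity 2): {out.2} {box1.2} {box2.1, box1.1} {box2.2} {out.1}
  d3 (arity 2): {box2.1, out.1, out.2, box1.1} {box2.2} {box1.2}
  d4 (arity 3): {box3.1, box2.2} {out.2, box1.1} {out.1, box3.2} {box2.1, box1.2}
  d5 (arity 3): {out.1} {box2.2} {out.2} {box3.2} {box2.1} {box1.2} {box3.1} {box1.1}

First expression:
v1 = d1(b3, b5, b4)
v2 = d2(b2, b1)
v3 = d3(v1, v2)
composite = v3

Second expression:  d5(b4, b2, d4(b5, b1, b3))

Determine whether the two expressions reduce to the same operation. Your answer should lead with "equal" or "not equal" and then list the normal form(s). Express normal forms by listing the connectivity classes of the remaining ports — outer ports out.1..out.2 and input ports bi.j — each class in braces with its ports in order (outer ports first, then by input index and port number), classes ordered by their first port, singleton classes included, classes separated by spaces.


Normal form of the first expression: {out.1, out.2, b5.1} {b1.1, b2.1} {b1.2} {b2.2} {b3.1} {b3.2} {b4.1} {b4.2} {b5.2}
Normal form of the second expression: {out.1} {out.2} {b1.1, b5.2} {b1.2, b3.1} {b2.1} {b2.2} {b3.2} {b4.1} {b4.2} {b5.1}
Distinct normal forms: not equal.

not equal; first: {out.1, out.2, b5.1} {b1.1, b2.1} {b1.2} {b2.2} {b3.1} {b3.2} {b4.1} {b4.2} {b5.2}; second: {out.1} {out.2} {b1.1, b5.2} {b1.2, b3.1} {b2.1} {b2.2} {b3.2} {b4.1} {b4.2} {b5.1}


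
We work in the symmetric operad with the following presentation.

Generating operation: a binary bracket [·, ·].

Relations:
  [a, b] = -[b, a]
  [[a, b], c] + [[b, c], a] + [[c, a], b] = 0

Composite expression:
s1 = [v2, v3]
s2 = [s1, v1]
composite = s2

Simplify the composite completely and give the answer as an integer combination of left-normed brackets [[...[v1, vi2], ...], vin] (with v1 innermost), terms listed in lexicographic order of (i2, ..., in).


A multilinear Lie element is pinned by v1-initial words (v1 innermost).
Composite bracket: [[v2, v3], v1]
Full expansion: 4 signed words from ab - ba (2^2 = 4).
The v1-initial words carry the normal form:
  v1v2v3 appears with sign -1, giving the term -[[v1, v2], v3]
  v1v3v2 appears with sign +1, giving the term +[[v1, v3], v2]

-[[v1, v2], v3] + [[v1, v3], v2]


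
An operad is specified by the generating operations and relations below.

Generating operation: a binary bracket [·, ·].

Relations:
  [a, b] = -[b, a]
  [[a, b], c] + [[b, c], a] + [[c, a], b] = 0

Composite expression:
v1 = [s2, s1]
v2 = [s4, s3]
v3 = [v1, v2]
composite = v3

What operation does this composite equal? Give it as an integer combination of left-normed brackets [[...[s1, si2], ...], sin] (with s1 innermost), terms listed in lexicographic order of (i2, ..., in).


[[[s1, s2], s3], s4] - [[[s1, s2], s4], s3]

In the tensor algebra, words opening s1 carry the s1-anchored form.
Composite bracket: [[s2, s1], [s4, s3]]
Under [a, b] = ab - ba we get 8 signed associative words (2^3 = 8).
The s1-initial words carry the normal form:
  s1s2s3s4 appears with sign +1, giving the term +[[[s1, s2], s3], s4]
  s1s2s4s3 appears with sign -1, giving the term -[[[s1, s2], s4], s3]


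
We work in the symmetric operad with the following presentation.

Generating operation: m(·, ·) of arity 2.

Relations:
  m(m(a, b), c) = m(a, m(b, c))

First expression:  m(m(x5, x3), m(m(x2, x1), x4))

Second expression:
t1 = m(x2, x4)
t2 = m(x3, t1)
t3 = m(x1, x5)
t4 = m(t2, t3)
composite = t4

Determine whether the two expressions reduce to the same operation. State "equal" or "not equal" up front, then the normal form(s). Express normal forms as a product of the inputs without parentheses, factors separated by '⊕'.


not equal; first: x5 ⊕ x3 ⊕ x2 ⊕ x1 ⊕ x4; second: x3 ⊕ x2 ⊕ x4 ⊕ x1 ⊕ x5

Normal form of the first expression: x5 ⊕ x3 ⊕ x2 ⊕ x1 ⊕ x4
Normal form of the second expression: x3 ⊕ x2 ⊕ x4 ⊕ x1 ⊕ x5
They disagree, so not equal.


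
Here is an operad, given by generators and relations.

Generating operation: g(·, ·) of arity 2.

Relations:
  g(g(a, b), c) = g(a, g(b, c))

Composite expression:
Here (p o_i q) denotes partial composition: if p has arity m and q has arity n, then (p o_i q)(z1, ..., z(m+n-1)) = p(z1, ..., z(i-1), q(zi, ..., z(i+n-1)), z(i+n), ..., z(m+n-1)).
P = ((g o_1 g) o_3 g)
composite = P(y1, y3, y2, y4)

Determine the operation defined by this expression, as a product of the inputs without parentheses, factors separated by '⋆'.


Every regrouping of g is equal, so read the y-inputs in written order.
g(y1, y3) collapses to y1 ⋆ y3
g(y2, y4) collapses to y2 ⋆ y4
g(g(y1, y3), g(y2, y4)) collapses to y1 ⋆ y3 ⋆ y2 ⋆ y4

y1 ⋆ y3 ⋆ y2 ⋆ y4


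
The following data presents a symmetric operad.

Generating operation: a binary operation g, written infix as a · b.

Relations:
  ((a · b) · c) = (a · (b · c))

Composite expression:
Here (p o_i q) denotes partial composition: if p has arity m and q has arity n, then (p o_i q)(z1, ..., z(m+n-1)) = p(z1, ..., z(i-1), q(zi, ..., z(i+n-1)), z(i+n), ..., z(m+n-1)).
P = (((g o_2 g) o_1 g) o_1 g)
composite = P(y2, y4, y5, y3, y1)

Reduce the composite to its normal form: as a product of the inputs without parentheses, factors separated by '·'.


y2 · y4 · y5 · y3 · y1

Every regrouping of g is equal, so read the y-inputs in written order.
(y2 · y4) unparenthesizes to y2 · y4
((y2 · y4) · y5) unparenthesizes to y2 · y4 · y5
(y3 · y1) unparenthesizes to y3 · y1
(((y2 · y4) · y5) · (y3 · y1)) unparenthesizes to y2 · y4 · y5 · y3 · y1


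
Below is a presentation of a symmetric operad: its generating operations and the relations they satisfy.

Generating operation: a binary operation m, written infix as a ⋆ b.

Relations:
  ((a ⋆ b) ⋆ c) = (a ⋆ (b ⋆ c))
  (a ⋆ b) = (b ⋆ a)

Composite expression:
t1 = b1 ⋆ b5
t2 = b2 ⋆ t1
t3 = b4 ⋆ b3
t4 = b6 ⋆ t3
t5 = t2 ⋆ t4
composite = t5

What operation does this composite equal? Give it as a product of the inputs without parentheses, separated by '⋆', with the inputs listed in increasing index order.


b1 ⋆ b2 ⋆ b3 ⋆ b4 ⋆ b5 ⋆ b6


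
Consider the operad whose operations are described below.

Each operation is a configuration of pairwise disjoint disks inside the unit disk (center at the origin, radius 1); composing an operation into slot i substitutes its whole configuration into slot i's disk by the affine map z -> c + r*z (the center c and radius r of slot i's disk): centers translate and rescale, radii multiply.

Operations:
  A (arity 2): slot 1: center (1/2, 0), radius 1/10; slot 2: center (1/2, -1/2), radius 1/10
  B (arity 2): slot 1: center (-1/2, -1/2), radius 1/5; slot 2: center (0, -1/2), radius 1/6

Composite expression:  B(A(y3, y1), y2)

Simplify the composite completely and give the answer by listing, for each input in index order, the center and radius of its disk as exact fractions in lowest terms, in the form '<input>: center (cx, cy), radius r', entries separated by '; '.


y1: center (-2/5, -3/5), radius 1/50; y2: center (0, -1/2), radius 1/6; y3: center (-2/5, -1/2), radius 1/50

Nesting under B composes maps z -> c + r*z down each y-path.
input y3: composing its 2 substitution steps yields center (-2/5, -1/2), radius 1/50
input y1: composing its 2 substitution steps yields center (-2/5, -3/5), radius 1/50
input y2: composing its 1 substitution step yields center (0, -1/2), radius 1/6


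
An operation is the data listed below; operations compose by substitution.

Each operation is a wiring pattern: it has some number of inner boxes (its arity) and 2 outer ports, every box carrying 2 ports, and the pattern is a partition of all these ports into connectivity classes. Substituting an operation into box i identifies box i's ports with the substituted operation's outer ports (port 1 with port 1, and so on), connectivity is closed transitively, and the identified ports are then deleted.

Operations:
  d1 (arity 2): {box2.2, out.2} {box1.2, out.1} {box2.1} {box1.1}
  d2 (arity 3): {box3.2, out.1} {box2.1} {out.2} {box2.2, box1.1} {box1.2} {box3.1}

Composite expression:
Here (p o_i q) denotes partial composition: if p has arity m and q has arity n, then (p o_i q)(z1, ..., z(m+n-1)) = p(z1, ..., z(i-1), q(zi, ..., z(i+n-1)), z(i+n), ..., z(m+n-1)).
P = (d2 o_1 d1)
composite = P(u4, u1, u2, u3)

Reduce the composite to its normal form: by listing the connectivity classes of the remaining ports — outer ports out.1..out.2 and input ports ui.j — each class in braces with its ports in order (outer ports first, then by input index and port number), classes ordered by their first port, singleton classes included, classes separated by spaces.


Treat the ports identified at d2 as solder joints: merge, then drop.
composing d1 on (u4, u1), with out.j its own outer ports: {out.1, u4.2} {out.2, u1.2} {u1.1} {u4.1}
composing d2 on (u4, u1, u2, u3), with out.j its own outer ports: {out.1, u3.2} {out.2} {u1.1} {u1.2} {u2.1} {u2.2, u4.2} {u3.1} {u4.1}

{out.1, u3.2} {out.2} {u1.1} {u1.2} {u2.1} {u2.2, u4.2} {u3.1} {u4.1}


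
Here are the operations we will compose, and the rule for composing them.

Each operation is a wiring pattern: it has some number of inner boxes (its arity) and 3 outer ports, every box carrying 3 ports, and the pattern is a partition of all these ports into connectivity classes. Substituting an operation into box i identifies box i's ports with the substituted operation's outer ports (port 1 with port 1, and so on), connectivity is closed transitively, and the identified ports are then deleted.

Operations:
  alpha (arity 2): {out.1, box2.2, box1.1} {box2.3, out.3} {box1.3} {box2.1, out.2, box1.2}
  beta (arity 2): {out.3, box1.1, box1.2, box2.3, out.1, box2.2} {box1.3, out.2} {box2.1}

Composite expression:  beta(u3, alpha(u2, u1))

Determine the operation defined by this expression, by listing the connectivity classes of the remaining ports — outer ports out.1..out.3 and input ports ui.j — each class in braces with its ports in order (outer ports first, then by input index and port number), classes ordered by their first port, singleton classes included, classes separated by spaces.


{out.1, out.3, u1.1, u1.3, u2.2, u3.1, u3.2} {out.2, u3.3} {u1.2, u2.1} {u2.3}

After gluing at beta, chains via deleted ports link the u-ports.
through alpha, on inputs (u2, u1): {out.1, u1.2, u2.1} {out.2, u1.1, u2.2} {out.3, u1.3} {u2.3} (out.j = stage outer ports)
through beta, on inputs (u3, u2, u1): {out.1, out.3, u1.1, u1.3, u2.2, u3.1, u3.2} {out.2, u3.3} {u1.2, u2.1} {u2.3} (out.j = stage outer ports)


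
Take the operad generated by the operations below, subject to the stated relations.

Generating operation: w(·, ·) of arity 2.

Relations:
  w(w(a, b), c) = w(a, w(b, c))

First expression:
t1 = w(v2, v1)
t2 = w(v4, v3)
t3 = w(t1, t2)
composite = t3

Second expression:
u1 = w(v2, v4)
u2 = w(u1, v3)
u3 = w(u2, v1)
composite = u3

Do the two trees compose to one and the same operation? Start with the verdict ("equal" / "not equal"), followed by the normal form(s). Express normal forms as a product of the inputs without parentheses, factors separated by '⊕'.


not equal; the first gives v2 ⊕ v1 ⊕ v4 ⊕ v3 and the second v2 ⊕ v4 ⊕ v3 ⊕ v1

Normal form of the first expression: v2 ⊕ v1 ⊕ v4 ⊕ v3
Normal form of the second expression: v2 ⊕ v4 ⊕ v3 ⊕ v1
Different reductions; not equal.


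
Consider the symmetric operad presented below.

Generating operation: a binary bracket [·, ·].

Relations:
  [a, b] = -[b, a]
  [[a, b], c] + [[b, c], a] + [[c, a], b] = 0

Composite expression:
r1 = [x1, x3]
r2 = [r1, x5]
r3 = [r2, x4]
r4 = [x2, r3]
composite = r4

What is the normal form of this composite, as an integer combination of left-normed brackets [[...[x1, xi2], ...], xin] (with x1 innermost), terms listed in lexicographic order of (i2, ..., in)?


-[[[[x1, x3], x5], x4], x2]

A multilinear Lie element is pinned by x1-initial words (x1 innermost).
Composite bracket: [x2, [[[x1, x3], x5], x4]]
Full expansion: 16 signed words from ab - ba (2^4 = 16).
Words beginning with x1 determine it all:
  x1x3x5x4x2 (sign -1) contributes -[[[[x1, x3], x5], x4], x2]


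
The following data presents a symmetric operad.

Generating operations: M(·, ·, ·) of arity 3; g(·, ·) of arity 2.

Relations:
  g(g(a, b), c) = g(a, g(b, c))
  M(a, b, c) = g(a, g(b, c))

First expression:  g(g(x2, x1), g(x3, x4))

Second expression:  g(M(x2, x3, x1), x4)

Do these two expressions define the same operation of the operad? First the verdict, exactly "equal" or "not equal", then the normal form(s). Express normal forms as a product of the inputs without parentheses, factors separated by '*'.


not equal; the first gives x2 * x1 * x3 * x4 and the second x2 * x3 * x1 * x4

Reducing the first expression gives x2 * x1 * x3 * x4
Reducing the second expression gives x2 * x3 * x1 * x4
They disagree, so not equal.


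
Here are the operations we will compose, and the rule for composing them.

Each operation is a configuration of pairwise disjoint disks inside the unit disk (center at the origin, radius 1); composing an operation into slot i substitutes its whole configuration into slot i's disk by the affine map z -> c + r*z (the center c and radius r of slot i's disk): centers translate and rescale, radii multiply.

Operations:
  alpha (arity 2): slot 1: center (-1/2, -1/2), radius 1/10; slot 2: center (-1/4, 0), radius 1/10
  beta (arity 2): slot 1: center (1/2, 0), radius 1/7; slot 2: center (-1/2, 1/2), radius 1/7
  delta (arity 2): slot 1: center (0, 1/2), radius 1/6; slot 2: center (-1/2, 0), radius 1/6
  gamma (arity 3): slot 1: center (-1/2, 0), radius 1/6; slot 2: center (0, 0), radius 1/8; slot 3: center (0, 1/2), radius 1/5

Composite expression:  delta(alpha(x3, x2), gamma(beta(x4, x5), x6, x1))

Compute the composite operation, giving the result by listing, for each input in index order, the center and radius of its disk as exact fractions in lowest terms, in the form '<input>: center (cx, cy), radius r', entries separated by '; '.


x1: center (-1/2, 1/12), radius 1/30; x2: center (-1/24, 1/2), radius 1/60; x3: center (-1/12, 5/12), radius 1/60; x4: center (-41/72, 0), radius 1/252; x5: center (-43/72, 1/72), radius 1/252; x6: center (-1/2, 0), radius 1/48


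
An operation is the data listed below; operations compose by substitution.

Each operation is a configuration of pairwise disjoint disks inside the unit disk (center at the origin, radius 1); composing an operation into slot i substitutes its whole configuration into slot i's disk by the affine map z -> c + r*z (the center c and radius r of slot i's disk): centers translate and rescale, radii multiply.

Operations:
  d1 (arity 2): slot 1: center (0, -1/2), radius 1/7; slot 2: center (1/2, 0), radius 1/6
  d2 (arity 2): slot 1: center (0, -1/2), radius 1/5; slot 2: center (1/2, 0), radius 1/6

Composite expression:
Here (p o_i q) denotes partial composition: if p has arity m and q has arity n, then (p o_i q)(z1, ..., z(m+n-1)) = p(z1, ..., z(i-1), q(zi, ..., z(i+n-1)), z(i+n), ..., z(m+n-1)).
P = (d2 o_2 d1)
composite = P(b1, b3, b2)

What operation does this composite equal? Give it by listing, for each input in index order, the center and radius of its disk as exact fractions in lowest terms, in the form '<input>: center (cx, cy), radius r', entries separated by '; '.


b1: center (0, -1/2), radius 1/5; b2: center (7/12, 0), radius 1/36; b3: center (1/2, -1/12), radius 1/42

Affine substitution under d2: radii multiply and b-centers shift.
tracing b1 down its 1-map path: center (0, -1/2), radius 1/5
tracing b3 down its 2-map path: center (1/2, -1/12), radius 1/42
tracing b2 down its 2-map path: center (7/12, 0), radius 1/36


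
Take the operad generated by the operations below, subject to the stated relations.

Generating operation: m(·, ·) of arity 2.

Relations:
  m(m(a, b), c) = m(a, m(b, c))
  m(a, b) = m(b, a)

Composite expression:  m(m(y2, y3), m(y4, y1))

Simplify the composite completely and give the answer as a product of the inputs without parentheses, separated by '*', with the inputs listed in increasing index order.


y1 * y2 * y3 * y4

With m associative and commutative, the y-input set is all that matters.
m(y2, y3) reduces to y2 * y3
m(y4, y1) reduces to y4 * y1
m(m(y2, y3), m(y4, y1)) reduces to y2 * y3 * y4 * y1
rearranged into index order: y1 * y2 * y3 * y4


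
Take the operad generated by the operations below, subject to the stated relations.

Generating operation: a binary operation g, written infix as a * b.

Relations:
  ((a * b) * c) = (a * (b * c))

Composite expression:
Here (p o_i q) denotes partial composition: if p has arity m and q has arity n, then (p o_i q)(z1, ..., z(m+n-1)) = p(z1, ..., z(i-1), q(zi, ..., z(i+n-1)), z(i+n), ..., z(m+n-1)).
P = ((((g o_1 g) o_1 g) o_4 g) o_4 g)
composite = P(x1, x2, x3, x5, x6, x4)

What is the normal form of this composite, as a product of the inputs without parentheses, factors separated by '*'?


Associativity of g dissolves the nesting; only the x-input order survives.
(x1 * x2) unparenthesizes to x1 * x2
((x1 * x2) * x3) unparenthesizes to x1 * x2 * x3
(x5 * x6) unparenthesizes to x5 * x6
((x5 * x6) * x4) unparenthesizes to x5 * x6 * x4
(((x1 * x2) * x3) * ((x5 * x6) * x4)) unparenthesizes to x1 * x2 * x3 * x5 * x6 * x4

x1 * x2 * x3 * x5 * x6 * x4


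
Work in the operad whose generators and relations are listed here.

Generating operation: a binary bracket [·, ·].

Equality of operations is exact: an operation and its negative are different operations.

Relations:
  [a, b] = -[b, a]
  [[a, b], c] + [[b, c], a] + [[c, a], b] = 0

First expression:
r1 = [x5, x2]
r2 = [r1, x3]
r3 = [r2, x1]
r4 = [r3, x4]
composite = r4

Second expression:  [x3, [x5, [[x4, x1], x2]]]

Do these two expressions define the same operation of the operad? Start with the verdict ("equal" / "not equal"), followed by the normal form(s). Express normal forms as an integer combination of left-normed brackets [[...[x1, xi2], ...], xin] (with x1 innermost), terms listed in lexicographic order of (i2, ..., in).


Reducing the first expression gives [[[[x1, x2], x5], x3], x4] - [[[[x1, x3], x2], x5], x4] + [[[[x1, x3], x5], x2], x4] - [[[[x1, x5], x2], x3], x4]
Reducing the second expression gives -[[[[x1, x4], x2], x5], x3]
The normal forms differ: not equal.

not equal; the first gives [[[[x1, x2], x5], x3], x4] - [[[[x1, x3], x2], x5], x4] + [[[[x1, x3], x5], x2], x4] - [[[[x1, x5], x2], x3], x4] and the second -[[[[x1, x4], x2], x5], x3]


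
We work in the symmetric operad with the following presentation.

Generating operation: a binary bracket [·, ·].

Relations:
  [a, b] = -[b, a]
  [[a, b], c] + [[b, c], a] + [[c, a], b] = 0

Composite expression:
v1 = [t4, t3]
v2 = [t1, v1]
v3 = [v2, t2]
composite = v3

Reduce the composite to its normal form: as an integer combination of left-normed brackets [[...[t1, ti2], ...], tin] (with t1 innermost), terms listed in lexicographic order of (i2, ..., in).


-[[[t1, t3], t4], t2] + [[[t1, t4], t3], t2]

Skip Jacobi rewriting: expand, keep t1-initial words, read off terms.
Composite bracket: [[t1, [t4, t3]], t2]
Applying ab - ba throughout gives 8 signed words (2^3 = 8).
The t1-initial words carry the normal form:
  t1t3t4t2 (sign -1) contributes -[[[t1, t3], t4], t2]
  t1t4t3t2 (sign +1) contributes +[[[t1, t4], t3], t2]


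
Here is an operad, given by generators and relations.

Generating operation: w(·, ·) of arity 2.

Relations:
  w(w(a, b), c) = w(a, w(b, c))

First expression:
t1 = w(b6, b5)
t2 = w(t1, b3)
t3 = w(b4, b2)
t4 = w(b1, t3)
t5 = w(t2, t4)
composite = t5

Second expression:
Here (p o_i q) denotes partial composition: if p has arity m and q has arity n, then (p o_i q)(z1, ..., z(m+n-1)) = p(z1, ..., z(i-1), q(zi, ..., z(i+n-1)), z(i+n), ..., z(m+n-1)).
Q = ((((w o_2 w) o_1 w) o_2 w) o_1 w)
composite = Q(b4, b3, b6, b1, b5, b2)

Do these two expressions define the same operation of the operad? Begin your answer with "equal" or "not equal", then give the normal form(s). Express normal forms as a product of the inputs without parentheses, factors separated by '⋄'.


not equal — first b6 ⋄ b5 ⋄ b3 ⋄ b1 ⋄ b4 ⋄ b2, second b4 ⋄ b3 ⋄ b6 ⋄ b1 ⋄ b5 ⋄ b2


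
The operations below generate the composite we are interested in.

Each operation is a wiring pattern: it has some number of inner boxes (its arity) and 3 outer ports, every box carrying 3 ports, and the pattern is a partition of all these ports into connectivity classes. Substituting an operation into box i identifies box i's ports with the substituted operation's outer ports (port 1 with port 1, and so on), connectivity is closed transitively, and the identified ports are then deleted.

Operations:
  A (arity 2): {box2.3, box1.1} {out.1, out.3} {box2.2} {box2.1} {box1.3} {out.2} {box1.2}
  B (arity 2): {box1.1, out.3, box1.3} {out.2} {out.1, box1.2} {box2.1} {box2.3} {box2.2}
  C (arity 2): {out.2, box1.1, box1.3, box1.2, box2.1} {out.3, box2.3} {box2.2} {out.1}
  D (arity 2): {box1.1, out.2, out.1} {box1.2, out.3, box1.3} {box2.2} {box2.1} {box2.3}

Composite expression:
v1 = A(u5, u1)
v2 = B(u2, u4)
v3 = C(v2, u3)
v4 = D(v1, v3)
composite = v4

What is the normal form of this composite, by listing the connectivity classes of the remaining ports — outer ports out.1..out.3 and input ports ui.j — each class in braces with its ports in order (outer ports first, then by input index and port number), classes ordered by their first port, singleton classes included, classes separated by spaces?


After gluing at D, chains via deleted ports link the u-ports.
stage A: inputs (u5, u1), connectivity {out.1, out.3} {out.2} {u1.1} {u1.2} {u1.3, u5.1} {u5.2} {u5.3}, out.j its boundary
stage B: inputs (u2, u4), connectivity {out.1, u2.2} {out.2} {out.3, u2.1, u2.3} {u4.1} {u4.2} {u4.3}, out.j its boundary
stage C: inputs (u2, u4, u3), connectivity {out.1} {out.2, u2.1, u2.2, u2.3, u3.1} {out.3, u3.3} {u3.2} {u4.1} {u4.2} {u4.3}, out.j its boundary
stage D: inputs (u5, u1, u2, u4, u3), connectivity {out.1, out.2, out.3} {u1.1} {u1.2} {u1.3, u5.1} {u2.1, u2.2, u2.3, u3.1} {u3.2} {u3.3} {u4.1} {u4.2} {u4.3} {u5.2} {u5.3}, out.j its boundary

{out.1, out.2, out.3} {u1.1} {u1.2} {u1.3, u5.1} {u2.1, u2.2, u2.3, u3.1} {u3.2} {u3.3} {u4.1} {u4.2} {u4.3} {u5.2} {u5.3}


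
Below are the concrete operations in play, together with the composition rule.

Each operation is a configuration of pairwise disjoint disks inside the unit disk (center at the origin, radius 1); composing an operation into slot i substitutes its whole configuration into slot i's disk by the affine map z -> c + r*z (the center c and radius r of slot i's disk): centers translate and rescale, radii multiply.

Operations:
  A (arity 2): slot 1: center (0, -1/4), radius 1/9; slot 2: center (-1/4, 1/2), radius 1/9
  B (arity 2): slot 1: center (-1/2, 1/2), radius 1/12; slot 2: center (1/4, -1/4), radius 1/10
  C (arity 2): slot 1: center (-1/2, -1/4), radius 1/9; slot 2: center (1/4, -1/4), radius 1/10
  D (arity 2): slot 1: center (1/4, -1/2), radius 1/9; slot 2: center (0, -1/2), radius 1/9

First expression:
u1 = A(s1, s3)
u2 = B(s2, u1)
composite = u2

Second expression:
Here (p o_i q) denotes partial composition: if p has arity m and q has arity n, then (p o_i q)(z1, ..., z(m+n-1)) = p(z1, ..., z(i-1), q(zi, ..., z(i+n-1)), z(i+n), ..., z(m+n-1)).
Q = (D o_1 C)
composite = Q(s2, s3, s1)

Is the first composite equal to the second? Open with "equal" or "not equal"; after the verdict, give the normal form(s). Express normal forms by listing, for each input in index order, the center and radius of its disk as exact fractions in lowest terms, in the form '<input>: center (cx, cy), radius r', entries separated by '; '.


not equal — first s1: center (1/4, -11/40), radius 1/90; s2: center (-1/2, 1/2), radius 1/12; s3: center (9/40, -1/5), radius 1/90, second s1: center (0, -1/2), radius 1/9; s2: center (7/36, -19/36), radius 1/81; s3: center (5/18, -19/36), radius 1/90

The first expression, normalized: s1: center (1/4, -11/40), radius 1/90; s2: center (-1/2, 1/2), radius 1/12; s3: center (9/40, -1/5), radius 1/90
The second expression, normalized: s1: center (0, -1/2), radius 1/9; s2: center (7/36, -19/36), radius 1/81; s3: center (5/18, -19/36), radius 1/90
They disagree, so not equal.


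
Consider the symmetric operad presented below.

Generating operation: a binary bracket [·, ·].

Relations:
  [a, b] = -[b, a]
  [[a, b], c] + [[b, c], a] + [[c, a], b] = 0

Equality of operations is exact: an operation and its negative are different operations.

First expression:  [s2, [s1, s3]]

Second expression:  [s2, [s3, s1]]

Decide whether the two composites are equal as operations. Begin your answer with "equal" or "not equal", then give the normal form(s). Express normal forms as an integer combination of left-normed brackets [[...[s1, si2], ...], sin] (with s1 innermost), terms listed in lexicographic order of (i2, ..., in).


not equal: they reduce to -[[s1, s3], s2] and [[s1, s3], s2]

The first expression reduces to -[[s1, s3], s2]
The second expression reduces to [[s1, s3], s2]
Different reductions; not equal.


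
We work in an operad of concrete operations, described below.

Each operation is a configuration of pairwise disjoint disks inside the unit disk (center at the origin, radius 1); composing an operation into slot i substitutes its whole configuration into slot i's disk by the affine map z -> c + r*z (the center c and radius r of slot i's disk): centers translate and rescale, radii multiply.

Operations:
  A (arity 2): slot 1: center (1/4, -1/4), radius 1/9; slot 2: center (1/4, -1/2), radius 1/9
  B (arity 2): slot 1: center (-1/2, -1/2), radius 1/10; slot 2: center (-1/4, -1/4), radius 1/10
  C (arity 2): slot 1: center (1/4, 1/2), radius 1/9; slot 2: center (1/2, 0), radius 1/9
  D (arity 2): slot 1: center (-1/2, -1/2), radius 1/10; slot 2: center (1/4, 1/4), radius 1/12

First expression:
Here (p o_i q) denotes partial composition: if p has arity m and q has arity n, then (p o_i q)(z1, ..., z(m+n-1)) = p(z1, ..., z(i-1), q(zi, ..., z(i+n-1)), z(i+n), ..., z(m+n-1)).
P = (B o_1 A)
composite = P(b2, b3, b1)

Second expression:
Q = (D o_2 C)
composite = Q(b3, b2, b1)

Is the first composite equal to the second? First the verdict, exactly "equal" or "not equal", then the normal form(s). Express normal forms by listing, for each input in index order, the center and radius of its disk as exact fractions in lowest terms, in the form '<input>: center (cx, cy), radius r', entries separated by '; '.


not equal: they reduce to b1: center (-1/4, -1/4), radius 1/10; b2: center (-19/40, -21/40), radius 1/90; b3: center (-19/40, -11/20), radius 1/90 and b1: center (7/24, 1/4), radius 1/108; b2: center (13/48, 7/24), radius 1/108; b3: center (-1/2, -1/2), radius 1/10


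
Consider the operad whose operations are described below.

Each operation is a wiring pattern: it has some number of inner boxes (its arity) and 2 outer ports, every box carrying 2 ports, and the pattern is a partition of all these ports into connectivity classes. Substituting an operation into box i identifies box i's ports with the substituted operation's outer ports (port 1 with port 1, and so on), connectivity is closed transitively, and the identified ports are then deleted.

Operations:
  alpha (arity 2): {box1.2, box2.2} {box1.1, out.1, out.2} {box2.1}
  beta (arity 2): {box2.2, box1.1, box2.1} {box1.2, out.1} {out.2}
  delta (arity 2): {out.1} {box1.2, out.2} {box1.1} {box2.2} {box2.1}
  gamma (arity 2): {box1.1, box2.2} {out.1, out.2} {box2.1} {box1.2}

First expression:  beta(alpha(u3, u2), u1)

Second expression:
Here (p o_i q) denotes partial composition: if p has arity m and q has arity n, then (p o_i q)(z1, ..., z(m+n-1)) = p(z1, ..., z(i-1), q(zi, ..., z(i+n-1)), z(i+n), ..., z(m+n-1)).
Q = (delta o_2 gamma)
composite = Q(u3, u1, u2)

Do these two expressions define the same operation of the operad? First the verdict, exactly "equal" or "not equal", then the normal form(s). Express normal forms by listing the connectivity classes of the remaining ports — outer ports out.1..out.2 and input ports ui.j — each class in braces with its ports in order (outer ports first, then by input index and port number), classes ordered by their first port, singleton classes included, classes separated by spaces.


not equal: they reduce to {out.1, u1.1, u1.2, u3.1} {out.2} {u2.1} {u2.2, u3.2} and {out.1} {out.2, u3.2} {u1.1, u2.2} {u1.2} {u2.1} {u3.1}

The first expression, normalized: {out.1, u1.1, u1.2, u3.1} {out.2} {u2.1} {u2.2, u3.2}
The second expression, normalized: {out.1} {out.2, u3.2} {u1.1, u2.2} {u1.2} {u2.1} {u3.1}
The normal forms differ: not equal.


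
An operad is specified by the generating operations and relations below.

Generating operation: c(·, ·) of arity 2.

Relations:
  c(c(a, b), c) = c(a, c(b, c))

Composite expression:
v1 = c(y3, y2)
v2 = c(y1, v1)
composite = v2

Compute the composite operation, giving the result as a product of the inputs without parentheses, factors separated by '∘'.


Key point: c is associative — brackets drop, the y-order remains.
c(y3, y2) unparenthesizes to y3 ∘ y2
c(y1, c(y3, y2)) unparenthesizes to y1 ∘ y3 ∘ y2

y1 ∘ y3 ∘ y2


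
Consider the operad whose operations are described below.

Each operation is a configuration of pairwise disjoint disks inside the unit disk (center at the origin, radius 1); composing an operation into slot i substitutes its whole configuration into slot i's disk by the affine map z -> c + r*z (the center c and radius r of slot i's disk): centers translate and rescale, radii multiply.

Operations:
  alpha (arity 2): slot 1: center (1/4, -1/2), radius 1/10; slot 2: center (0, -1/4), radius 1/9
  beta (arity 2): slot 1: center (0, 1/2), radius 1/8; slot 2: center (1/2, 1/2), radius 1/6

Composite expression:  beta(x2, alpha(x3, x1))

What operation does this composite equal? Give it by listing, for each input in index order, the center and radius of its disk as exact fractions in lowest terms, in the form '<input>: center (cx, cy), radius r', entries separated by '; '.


Affine substitution under beta: radii multiply and x-centers shift.
tracing x2 down its 1-map path: center (0, 1/2), radius 1/8
tracing x3 down its 2-map path: center (13/24, 5/12), radius 1/60
tracing x1 down its 2-map path: center (1/2, 11/24), radius 1/54

x1: center (1/2, 11/24), radius 1/54; x2: center (0, 1/2), radius 1/8; x3: center (13/24, 5/12), radius 1/60


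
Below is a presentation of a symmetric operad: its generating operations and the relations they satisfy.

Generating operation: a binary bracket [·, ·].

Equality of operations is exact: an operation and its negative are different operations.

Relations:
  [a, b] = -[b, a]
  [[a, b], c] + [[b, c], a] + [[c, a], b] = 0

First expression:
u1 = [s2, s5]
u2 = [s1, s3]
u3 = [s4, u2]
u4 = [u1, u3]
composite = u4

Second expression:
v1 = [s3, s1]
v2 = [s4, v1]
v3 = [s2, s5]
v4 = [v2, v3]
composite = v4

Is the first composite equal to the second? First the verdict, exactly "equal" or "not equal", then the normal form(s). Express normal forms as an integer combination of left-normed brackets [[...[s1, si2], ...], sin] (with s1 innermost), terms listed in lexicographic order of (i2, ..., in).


equal; both compose to [[[[s1, s3], s4], s2], s5] - [[[[s1, s3], s4], s5], s2]

In normal form, the first expression is [[[[s1, s3], s4], s2], s5] - [[[[s1, s3], s4], s5], s2]
In normal form, the second expression is [[[[s1, s3], s4], s2], s5] - [[[[s1, s3], s4], s5], s2]
The normal forms match — equal.


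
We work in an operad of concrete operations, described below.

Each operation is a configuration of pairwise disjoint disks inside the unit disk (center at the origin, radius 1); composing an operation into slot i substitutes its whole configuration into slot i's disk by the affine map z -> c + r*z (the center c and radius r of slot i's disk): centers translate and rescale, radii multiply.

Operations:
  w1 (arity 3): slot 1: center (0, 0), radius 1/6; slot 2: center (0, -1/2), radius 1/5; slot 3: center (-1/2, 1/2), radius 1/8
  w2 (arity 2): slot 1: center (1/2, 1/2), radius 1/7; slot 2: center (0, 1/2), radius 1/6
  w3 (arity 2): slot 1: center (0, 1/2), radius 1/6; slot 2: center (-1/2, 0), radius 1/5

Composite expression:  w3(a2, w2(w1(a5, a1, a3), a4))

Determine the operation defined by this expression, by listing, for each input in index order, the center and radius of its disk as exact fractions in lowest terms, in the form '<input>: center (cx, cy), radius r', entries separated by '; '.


Only the slot chain above each a matters under w3; compose those maps.
input a2: composing its 1 substitution step yields center (0, 1/2), radius 1/6
input a5: composing its 3 substitution steps yields center (-2/5, 1/10), radius 1/210
input a1: composing its 3 substitution steps yields center (-2/5, 3/35), radius 1/175
input a3: composing its 3 substitution steps yields center (-29/70, 4/35), radius 1/280
input a4: composing its 2 substitution steps yields center (-1/2, 1/10), radius 1/30

a1: center (-2/5, 3/35), radius 1/175; a2: center (0, 1/2), radius 1/6; a3: center (-29/70, 4/35), radius 1/280; a4: center (-1/2, 1/10), radius 1/30; a5: center (-2/5, 1/10), radius 1/210


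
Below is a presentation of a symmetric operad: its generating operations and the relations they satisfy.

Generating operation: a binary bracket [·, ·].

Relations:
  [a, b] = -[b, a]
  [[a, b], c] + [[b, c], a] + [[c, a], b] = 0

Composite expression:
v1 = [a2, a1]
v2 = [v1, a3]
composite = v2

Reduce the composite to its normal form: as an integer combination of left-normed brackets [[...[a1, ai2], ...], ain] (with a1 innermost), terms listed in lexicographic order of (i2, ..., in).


-[[a1, a2], a3]

Antisymmetry and Jacobi reduce to a1-anchored left-normed brackets.
Composite bracket: [[a2, a1], a3]
Applying ab - ba throughout gives 4 signed words (2^2 = 4).
The a1-initial words carry the normal form:
  a1a2a3 (sign -1) contributes -[[a1, a2], a3]


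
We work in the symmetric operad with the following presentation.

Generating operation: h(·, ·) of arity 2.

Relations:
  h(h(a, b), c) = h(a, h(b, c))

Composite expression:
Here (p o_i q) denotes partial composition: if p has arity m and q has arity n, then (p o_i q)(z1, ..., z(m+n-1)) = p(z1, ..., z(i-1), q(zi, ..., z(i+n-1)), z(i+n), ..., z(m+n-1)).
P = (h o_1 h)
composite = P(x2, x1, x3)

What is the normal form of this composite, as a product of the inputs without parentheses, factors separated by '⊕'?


Key point: h is associative — brackets drop, the x-order remains.
h(x2, x1) reduces to x2 ⊕ x1
h(h(x2, x1), x3) reduces to x2 ⊕ x1 ⊕ x3

x2 ⊕ x1 ⊕ x3


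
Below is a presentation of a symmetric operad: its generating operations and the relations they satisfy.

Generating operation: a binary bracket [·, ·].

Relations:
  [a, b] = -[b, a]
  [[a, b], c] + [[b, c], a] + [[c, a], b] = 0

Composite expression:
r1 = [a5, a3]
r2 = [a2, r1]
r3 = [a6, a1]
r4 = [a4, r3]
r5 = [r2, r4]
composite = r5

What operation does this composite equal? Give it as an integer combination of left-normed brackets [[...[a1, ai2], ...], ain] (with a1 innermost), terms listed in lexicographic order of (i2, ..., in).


A multilinear Lie element is pinned by a1-initial words (a1 innermost).
Composite bracket: [[a2, [a5, a3]], [a4, [a6, a1]]]
Full expansion: 32 signed words from ab - ba (2^5 = 32).
Keep just the words that open with a1:
  sign of a1a6a4a2a3a5 is +1, so it contributes +[[[[[a1, a6], a4], a2], a3], a5]
  sign of a1a6a4a2a5a3 is -1, so it contributes -[[[[[a1, a6], a4], a2], a5], a3]
  sign of a1a6a4a3a5a2 is -1, so it contributes -[[[[[a1, a6], a4], a3], a5], a2]
  sign of a1a6a4a5a3a2 is +1, so it contributes +[[[[[a1, a6], a4], a5], a3], a2]

[[[[[a1, a6], a4], a2], a3], a5] - [[[[[a1, a6], a4], a2], a5], a3] - [[[[[a1, a6], a4], a3], a5], a2] + [[[[[a1, a6], a4], a5], a3], a2]


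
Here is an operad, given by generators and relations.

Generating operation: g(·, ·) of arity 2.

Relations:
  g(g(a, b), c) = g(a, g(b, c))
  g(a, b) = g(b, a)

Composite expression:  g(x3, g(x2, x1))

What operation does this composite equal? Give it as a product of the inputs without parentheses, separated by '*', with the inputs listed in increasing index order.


x1 * x2 * x3

Both nesting and order wash out for g; what remains is which x's occur.
g(x2, x1) collapses to x2 * x1
g(x3, g(x2, x1)) collapses to x3 * x2 * x1
commutativity sorts the factors: x1 * x2 * x3
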